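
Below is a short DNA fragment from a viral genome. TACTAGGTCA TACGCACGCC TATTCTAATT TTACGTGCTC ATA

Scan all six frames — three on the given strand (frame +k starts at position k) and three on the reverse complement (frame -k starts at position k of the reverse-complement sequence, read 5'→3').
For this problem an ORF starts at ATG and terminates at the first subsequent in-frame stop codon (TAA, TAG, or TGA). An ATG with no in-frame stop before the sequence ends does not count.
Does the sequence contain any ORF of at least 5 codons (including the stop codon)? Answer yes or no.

Reverse complement (5'→3'): TATGAGCACGTAAAATTAGAATAGGCGTGCGTATGACCTAGTA
Frame +1: TAC TAG GTC ATA CGC ACG CCT ATT CTA ATT TTA CGT GCT CAT — no ATG→stop ORF.
Frame +2: ACT AGG TCA TAC GCA CGC CTA TTC TAA TTT TAC GTG CTC ATA — no ATG→stop ORF.
Frame +3: CTA GGT CAT ACG CAC GCC TAT TCT AAT TTT ACG TGC TCA — no ATG→stop ORF.
Frame -1: TAT GAG CAC GTA AAA TTA GAA TAG GCG TGC GTA TGA CCT AGT — no ATG→stop ORF.
Frame -2: ATG AGC ACG TAA AAT TAG AAT AGG CGT GCG TAT GAC CTA GTA — ATG at 2, stop TAA at 11 → 12 nt.
Frame -3: TGA GCA CGT AAA ATT AGA ATA GGC GTG CGT ATG ACC TAG — ATG at 33, stop TAG at 39 → 9 nt.
Largest ORF found is 4 codons < 5, so no.

no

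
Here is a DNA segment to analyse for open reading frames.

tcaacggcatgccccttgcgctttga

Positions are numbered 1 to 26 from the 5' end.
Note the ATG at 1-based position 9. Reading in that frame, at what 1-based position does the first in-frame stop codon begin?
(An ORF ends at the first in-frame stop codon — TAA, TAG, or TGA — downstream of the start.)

24

Codons from position 9: ATG (9–11), CCC (12–14), CTT (15–17), GCG (18–20), CTT (21–23), TGA (24–26).
TGA is a stop codon; it begins at position 24.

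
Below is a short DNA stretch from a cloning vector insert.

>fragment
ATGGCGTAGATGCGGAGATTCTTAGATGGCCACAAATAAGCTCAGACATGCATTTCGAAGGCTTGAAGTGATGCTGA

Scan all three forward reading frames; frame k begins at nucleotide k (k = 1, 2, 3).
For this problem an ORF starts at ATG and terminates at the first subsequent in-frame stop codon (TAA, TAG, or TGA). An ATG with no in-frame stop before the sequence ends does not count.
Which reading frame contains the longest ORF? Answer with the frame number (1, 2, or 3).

1

Frame 1: ATG GCG TAG ATG CGG AGA TTC TTA GAT GGC CAC AAA TAA GCT CAG ACA TGC ATT TCG AAG GCT TGA AGT GAT GCT — ATG at 1, stop TAG at 7 → 9 nt; ATG at 10, stop TAA at 37 → 30 nt.
Frame 2: TGG CGT AGA TGC GGA GAT TCT TAG ATG GCC ACA AAT AAG CTC AGA CAT GCA TTT CGA AGG CTT GAA GTG ATG CTG — no ATG→stop ORF.
Frame 3: GGC GTA GAT GCG GAG ATT CTT AGA TGG CCA CAA ATA AGC TCA GAC ATG CAT TTC GAA GGC TTG AAG TGA TGC TGA — ATG at 48, stop TGA at 69 → 24 nt.
Longest ORF is 30 nt in frame 1 (positions 10–39).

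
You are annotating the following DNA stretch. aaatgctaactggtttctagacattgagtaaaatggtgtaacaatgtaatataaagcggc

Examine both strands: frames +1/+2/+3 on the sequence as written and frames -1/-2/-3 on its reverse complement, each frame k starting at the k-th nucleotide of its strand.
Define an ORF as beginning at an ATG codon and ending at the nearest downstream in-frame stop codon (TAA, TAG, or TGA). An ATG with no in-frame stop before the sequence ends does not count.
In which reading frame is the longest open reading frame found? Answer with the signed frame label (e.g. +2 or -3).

+3

Reverse complement (5'→3'): GCCGCTTTATATTACATTGTTACACCATTTTACTCAATGTCTAGAAACCAGTTAGCATTT
Frame +1: AAA TGC TAA CTG GTT TCT AGA CAT TGA GTA AAA TGG TGT AAC AAT GTA ATA TAA AGC GGC — no ATG→stop ORF.
Frame +2: AAT GCT AAC TGG TTT CTA GAC ATT GAG TAA AAT GGT GTA ACA ATG TAA TAT AAA GCG — ATG at 44, stop TAA at 47 → 6 nt.
Frame +3: ATG CTA ACT GGT TTC TAG ACA TTG AGT AAA ATG GTG TAA CAA TGT AAT ATA AAG CGG — ATG at 3, stop TAG at 18 → 18 nt; ATG at 33, stop TAA at 39 → 9 nt.
Frame -1: GCC GCT TTA TAT TAC ATT GTT ACA CCA TTT TAC TCA ATG TCT AGA AAC CAG TTA GCA TTT — no ATG→stop ORF.
Frame -2: CCG CTT TAT ATT ACA TTG TTA CAC CAT TTT ACT CAA TGT CTA GAA ACC AGT TAG CAT — no ATG→stop ORF.
Frame -3: CGC TTT ATA TTA CAT TGT TAC ACC ATT TTA CTC AAT GTC TAG AAA CCA GTT AGC ATT — no ATG→stop ORF.
Longest ORF is 18 nt in frame +3 (positions 3–20).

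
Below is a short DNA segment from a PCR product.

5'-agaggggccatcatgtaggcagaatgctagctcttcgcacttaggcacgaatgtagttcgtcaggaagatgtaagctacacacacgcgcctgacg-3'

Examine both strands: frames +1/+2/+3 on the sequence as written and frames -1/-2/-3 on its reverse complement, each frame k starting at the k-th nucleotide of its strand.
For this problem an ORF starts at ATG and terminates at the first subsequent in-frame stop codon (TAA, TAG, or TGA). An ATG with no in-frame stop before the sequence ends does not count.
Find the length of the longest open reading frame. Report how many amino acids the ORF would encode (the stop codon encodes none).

6

Reverse complement (5'→3'): CGTCAGGCGCGTGTGTGTAGCTTACATCTTCCTGACGAACTACATTCGTGCCTAAGTGCGAAGAGCTAGCATTCTGCCTACATGATGGCCCCTCT
Frame +1: AGA GGG GCC ATC ATG TAG GCA GAA TGC TAG CTC TTC GCA CTT AGG CAC GAA TGT AGT TCG TCA GGA AGA TGT AAG CTA CAC ACA CGC GCC TGA — ATG at 13, stop TAG at 16 → 6 nt.
Frame +2: GAG GGG CCA TCA TGT AGG CAG AAT GCT AGC TCT TCG CAC TTA GGC ACG AAT GTA GTT CGT CAG GAA GAT GTA AGC TAC ACA CAC GCG CCT GAC — no ATG→stop ORF.
Frame +3: AGG GGC CAT CAT GTA GGC AGA ATG CTA GCT CTT CGC ACT TAG GCA CGA ATG TAG TTC GTC AGG AAG ATG TAA GCT ACA CAC ACG CGC CTG ACG — ATG at 24, stop TAG at 42 → 21 nt; ATG at 51, stop TAG at 54 → 6 nt; ATG at 69, stop TAA at 72 → 6 nt.
Frame -1: CGT CAG GCG CGT GTG TGT AGC TTA CAT CTT CCT GAC GAA CTA CAT TCG TGC CTA AGT GCG AAG AGC TAG CAT TCT GCC TAC ATG ATG GCC CCT — no ATG→stop ORF.
Frame -2: GTC AGG CGC GTG TGT GTA GCT TAC ATC TTC CTG ACG AAC TAC ATT CGT GCC TAA GTG CGA AGA GCT AGC ATT CTG CCT ACA TGA TGG CCC CTC — no ATG→stop ORF.
Frame -3: TCA GGC GCG TGT GTG TAG CTT ACA TCT TCC TGA CGA ACT ACA TTC GTG CCT AAG TGC GAA GAG CTA GCA TTC TGC CTA CAT GAT GGC CCC TCT — no ATG→stop ORF.
Longest: frame +3, positions 24–44, 21 nt = 7 codons = 6 aa. → 6 amino acids.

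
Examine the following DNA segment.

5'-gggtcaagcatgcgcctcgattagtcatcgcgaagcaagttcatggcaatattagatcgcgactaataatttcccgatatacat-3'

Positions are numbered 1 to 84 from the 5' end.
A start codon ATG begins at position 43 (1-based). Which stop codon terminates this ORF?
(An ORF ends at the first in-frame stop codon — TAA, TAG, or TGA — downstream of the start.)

Codons from position 43: ATG (43–45), GCA (46–48), ATA (49–51), TTA (52–54), GAT (55–57), CGC (58–60), GAC (61–63), TAA (64–66).
The first in-frame stop codon is TAA.

TAA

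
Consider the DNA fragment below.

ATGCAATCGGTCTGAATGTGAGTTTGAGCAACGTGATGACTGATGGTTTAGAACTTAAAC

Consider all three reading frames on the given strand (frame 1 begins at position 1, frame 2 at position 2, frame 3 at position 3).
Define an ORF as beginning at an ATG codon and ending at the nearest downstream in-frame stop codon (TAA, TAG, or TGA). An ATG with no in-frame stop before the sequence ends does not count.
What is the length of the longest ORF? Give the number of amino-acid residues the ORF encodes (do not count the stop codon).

Frame 1: ATG CAA TCG GTC TGA ATG TGA GTT TGA GCA ACG TGA TGA CTG ATG GTT TAG AAC TTA AAC — ATG at 1, stop TGA at 13 → 15 nt; ATG at 16, stop TGA at 19 → 6 nt; ATG at 43, stop TAG at 49 → 9 nt.
Frame 2: TGC AAT CGG TCT GAA TGT GAG TTT GAG CAA CGT GAT GAC TGA TGG TTT AGA ACT TAA — no ATG→stop ORF.
Frame 3: GCA ATC GGT CTG AAT GTG AGT TTG AGC AAC GTG ATG ACT GAT GGT TTA GAA CTT AAA — no ATG→stop ORF.
Longest: frame 1, positions 1–15, 15 nt = 5 codons = 4 aa. → 4 amino acids.

4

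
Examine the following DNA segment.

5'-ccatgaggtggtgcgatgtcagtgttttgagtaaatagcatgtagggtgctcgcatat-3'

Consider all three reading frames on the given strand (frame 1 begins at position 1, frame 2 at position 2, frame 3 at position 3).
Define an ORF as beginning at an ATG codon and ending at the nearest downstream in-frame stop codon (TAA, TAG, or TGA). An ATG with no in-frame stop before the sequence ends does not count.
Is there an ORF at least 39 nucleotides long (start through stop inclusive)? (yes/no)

Frame 1: CCA TGA GGT GGT GCG ATG TCA GTG TTT TGA GTA AAT AGC ATG TAG GGT GCT CGC ATA — ATG at 16, stop TGA at 28 → 15 nt; ATG at 40, stop TAG at 43 → 6 nt.
Frame 2: CAT GAG GTG GTG CGA TGT CAG TGT TTT GAG TAA ATA GCA TGT AGG GTG CTC GCA TAT — no ATG→stop ORF.
Frame 3: ATG AGG TGG TGC GAT GTC AGT GTT TTG AGT AAA TAG CAT GTA GGG TGC TCG CAT — ATG at 3, stop TAG at 36 → 36 nt.
Largest ORF found is 36 nucleotides < 39, so no.

no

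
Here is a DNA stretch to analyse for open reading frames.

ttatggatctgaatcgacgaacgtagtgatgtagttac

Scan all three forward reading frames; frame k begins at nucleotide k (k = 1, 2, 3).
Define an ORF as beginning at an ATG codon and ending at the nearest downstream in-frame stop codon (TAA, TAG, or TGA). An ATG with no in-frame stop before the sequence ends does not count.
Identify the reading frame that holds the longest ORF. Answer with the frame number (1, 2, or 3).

3

Frame 1: TTA TGG ATC TGA ATC GAC GAA CGT AGT GAT GTA GTT — no ATG→stop ORF.
Frame 2: TAT GGA TCT GAA TCG ACG AAC GTA GTG ATG TAG TTA — ATG at 29, stop TAG at 32 → 6 nt.
Frame 3: ATG GAT CTG AAT CGA CGA ACG TAG TGA TGT AGT TAC — ATG at 3, stop TAG at 24 → 24 nt.
Longest ORF is 24 nt in frame 3 (positions 3–26).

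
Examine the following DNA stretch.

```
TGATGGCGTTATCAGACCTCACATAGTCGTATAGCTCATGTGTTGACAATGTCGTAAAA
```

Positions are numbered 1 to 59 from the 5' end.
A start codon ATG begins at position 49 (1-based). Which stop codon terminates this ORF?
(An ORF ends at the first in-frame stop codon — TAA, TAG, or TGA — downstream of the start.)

TAA

Codons from position 49: ATG (49–51), TCG (52–54), TAA (55–57).
The first in-frame stop codon is TAA.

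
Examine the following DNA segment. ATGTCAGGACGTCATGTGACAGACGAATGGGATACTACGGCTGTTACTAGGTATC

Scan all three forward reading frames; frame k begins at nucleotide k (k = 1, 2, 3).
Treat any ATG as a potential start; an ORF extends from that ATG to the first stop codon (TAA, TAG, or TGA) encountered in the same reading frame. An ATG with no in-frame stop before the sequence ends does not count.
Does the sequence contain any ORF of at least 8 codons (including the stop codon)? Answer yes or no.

yes

Frame 1: ATG TCA GGA CGT CAT GTG ACA GAC GAA TGG GAT ACT ACG GCT GTT ACT AGG TAT — no ATG→stop ORF.
Frame 2: TGT CAG GAC GTC ATG TGA CAG ACG AAT GGG ATA CTA CGG CTG TTA CTA GGT ATC — ATG at 14, stop TGA at 17 → 6 nt.
Frame 3: GTC AGG ACG TCA TGT GAC AGA CGA ATG GGA TAC TAC GGC TGT TAC TAG GTA — ATG at 27, stop TAG at 48 → 24 nt.
Frame 3 has an ORF of 8 codons (positions 27–50) ≥ 8, so yes.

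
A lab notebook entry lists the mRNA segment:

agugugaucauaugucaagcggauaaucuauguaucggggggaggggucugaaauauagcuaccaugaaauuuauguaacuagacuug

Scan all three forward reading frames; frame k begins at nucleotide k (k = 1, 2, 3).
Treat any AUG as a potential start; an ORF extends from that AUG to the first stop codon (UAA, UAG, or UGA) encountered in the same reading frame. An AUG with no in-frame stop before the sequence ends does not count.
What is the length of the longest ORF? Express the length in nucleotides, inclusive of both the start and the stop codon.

30

Frame 1: AGU GUG AUC AUA UGU CAA GCG GAU AAU CUA UGU AUC GGG GGG AGG GGU CUG AAA UAU AGC UAC CAU GAA AUU UAU GUA ACU AGA CUU — no AUG→stop ORF.
Frame 2: GUG UGA UCA UAU GUC AAG CGG AUA AUC UAU GUA UCG GGG GGA GGG GUC UGA AAU AUA GCU ACC AUG AAA UUU AUG UAA CUA GAC UUG — AUG at 65, stop UAA at 77 → 15 nt; AUG at 74, stop UAA at 77 → 6 nt.
Frame 3: UGU GAU CAU AUG UCA AGC GGA UAA UCU AUG UAU CGG GGG GAG GGG UCU GAA AUA UAG CUA CCA UGA AAU UUA UGU AAC UAG ACU — AUG at 12, stop UAA at 24 → 15 nt; AUG at 30, stop UAG at 57 → 30 nt.
Longest: frame 3, positions 30–59, 30 nt = 10 codons = 9 aa. → 30 nucleotides.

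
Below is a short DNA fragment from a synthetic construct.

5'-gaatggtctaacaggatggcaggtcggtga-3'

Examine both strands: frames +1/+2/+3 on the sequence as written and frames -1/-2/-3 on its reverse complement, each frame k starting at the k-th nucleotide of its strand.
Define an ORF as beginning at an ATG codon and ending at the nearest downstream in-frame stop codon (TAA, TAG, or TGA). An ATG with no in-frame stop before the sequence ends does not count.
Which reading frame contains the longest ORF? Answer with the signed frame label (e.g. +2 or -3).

+1

Reverse complement (5'→3'): TCACCGACCTGCCATCCTGTTAGACCATTC
Frame +1: GAA TGG TCT AAC AGG ATG GCA GGT CGG TGA — ATG at 16, stop TGA at 28 → 15 nt.
Frame +2: AAT GGT CTA ACA GGA TGG CAG GTC GGT — no ATG→stop ORF.
Frame +3: ATG GTC TAA CAG GAT GGC AGG TCG GTG — ATG at 3, stop TAA at 9 → 9 nt.
Frame -1: TCA CCG ACC TGC CAT CCT GTT AGA CCA TTC — no ATG→stop ORF.
Frame -2: CAC CGA CCT GCC ATC CTG TTA GAC CAT — no ATG→stop ORF.
Frame -3: ACC GAC CTG CCA TCC TGT TAG ACC ATT — no ATG→stop ORF.
Longest ORF is 15 nt in frame +1 (positions 16–30).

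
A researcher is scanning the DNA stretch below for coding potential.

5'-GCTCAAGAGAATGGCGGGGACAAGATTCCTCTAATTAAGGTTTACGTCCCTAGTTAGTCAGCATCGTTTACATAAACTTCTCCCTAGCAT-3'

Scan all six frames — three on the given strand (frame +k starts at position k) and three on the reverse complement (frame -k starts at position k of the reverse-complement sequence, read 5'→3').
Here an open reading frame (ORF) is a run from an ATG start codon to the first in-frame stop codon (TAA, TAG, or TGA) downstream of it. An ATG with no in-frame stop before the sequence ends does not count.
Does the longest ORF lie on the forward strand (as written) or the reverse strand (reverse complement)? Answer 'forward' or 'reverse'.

reverse

Reverse complement (5'→3'): ATGCTAGGGAGAAGTTTATGTAAACGATGCTGACTAACTAGGGACGTAAACCTTAATTAGAGGAATCTTGTCCCCGCCATTCTCTTGAGC
Frame +1: GCT CAA GAG AAT GGC GGG GAC AAG ATT CCT CTA ATT AAG GTT TAC GTC CCT AGT TAG TCA GCA TCG TTT ACA TAA ACT TCT CCC TAG CAT — no ATG→stop ORF.
Frame +2: CTC AAG AGA ATG GCG GGG ACA AGA TTC CTC TAA TTA AGG TTT ACG TCC CTA GTT AGT CAG CAT CGT TTA CAT AAA CTT CTC CCT AGC — ATG at 11, stop TAA at 32 → 24 nt.
Frame +3: TCA AGA GAA TGG CGG GGA CAA GAT TCC TCT AAT TAA GGT TTA CGT CCC TAG TTA GTC AGC ATC GTT TAC ATA AAC TTC TCC CTA GCA — no ATG→stop ORF.
Frame -1: ATG CTA GGG AGA AGT TTA TGT AAA CGA TGC TGA CTA ACT AGG GAC GTA AAC CTT AAT TAG AGG AAT CTT GTC CCC GCC ATT CTC TTG AGC — ATG at 1, stop TGA at 31 → 33 nt.
Frame -2: TGC TAG GGA GAA GTT TAT GTA AAC GAT GCT GAC TAA CTA GGG ACG TAA ACC TTA ATT AGA GGA ATC TTG TCC CCG CCA TTC TCT TGA — no ATG→stop ORF.
Frame -3: GCT AGG GAG AAG TTT ATG TAA ACG ATG CTG ACT AAC TAG GGA CGT AAA CCT TAA TTA GAG GAA TCT TGT CCC CGC CAT TCT CTT GAG — ATG at 18, stop TAA at 21 → 6 nt; ATG at 27, stop TAG at 39 → 15 nt.
Forward-strand max 24 nt; reverse-strand max 33 nt. The reverse strand has the longer ORF.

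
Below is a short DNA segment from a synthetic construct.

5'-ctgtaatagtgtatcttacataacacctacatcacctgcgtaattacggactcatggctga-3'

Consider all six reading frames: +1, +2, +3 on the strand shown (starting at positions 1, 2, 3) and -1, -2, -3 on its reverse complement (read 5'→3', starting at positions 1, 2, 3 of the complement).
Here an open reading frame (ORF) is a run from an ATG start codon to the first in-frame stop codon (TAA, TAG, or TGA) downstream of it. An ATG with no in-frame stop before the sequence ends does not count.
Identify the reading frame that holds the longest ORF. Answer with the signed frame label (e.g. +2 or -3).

Reverse complement (5'→3'): TCAGCCATGAGTCCGTAATTACGCAGGTGATGTAGGTGTTATGTAAGATACACTATTACAG
Frame +1: CTG TAA TAG TGT ATC TTA CAT AAC ACC TAC ATC ACC TGC GTA ATT ACG GAC TCA TGG CTG — no ATG→stop ORF.
Frame +2: TGT AAT AGT GTA TCT TAC ATA ACA CCT ACA TCA CCT GCG TAA TTA CGG ACT CAT GGC TGA — no ATG→stop ORF.
Frame +3: GTA ATA GTG TAT CTT ACA TAA CAC CTA CAT CAC CTG CGT AAT TAC GGA CTC ATG GCT — no ATG→stop ORF.
Frame -1: TCA GCC ATG AGT CCG TAA TTA CGC AGG TGA TGT AGG TGT TAT GTA AGA TAC ACT ATT ACA — ATG at 7, stop TAA at 16 → 12 nt.
Frame -2: CAG CCA TGA GTC CGT AAT TAC GCA GGT GAT GTA GGT GTT ATG TAA GAT ACA CTA TTA CAG — ATG at 41, stop TAA at 44 → 6 nt.
Frame -3: AGC CAT GAG TCC GTA ATT ACG CAG GTG ATG TAG GTG TTA TGT AAG ATA CAC TAT TAC — ATG at 30, stop TAG at 33 → 6 nt.
Longest ORF is 12 nt in frame -1 (positions 7–18).

-1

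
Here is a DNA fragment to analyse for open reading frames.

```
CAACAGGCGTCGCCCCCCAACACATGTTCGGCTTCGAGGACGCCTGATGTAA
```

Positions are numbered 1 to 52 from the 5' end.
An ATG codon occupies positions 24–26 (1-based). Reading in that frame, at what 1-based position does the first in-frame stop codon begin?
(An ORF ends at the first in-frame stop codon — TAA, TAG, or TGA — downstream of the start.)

Codons from position 24: ATG (24–26), TTC (27–29), GGC (30–32), TTC (33–35), GAG (36–38), GAC (39–41), GCC (42–44), TGA (45–47).
TGA is a stop codon; it begins at position 45.

45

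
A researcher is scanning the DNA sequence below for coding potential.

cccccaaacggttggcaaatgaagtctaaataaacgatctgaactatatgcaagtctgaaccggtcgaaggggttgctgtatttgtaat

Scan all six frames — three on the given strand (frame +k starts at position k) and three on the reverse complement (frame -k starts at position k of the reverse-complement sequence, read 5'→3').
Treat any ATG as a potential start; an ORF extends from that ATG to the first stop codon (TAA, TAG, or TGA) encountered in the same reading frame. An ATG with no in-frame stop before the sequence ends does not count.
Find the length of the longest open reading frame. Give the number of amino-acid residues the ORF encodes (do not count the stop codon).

4

Reverse complement (5'→3'): ATTACAAATACAGCAACCCCTTCGACCGGTTCAGACTTGCATATAGTTCAGATCGTTTATTTAGACTTCATTTGCCAACCGTTTGGGGG
Frame +1: CCC CCA AAC GGT TGG CAA ATG AAG TCT AAA TAA ACG ATC TGA ACT ATA TGC AAG TCT GAA CCG GTC GAA GGG GTT GCT GTA TTT GTA — ATG at 19, stop TAA at 31 → 15 nt.
Frame +2: CCC CAA ACG GTT GGC AAA TGA AGT CTA AAT AAA CGA TCT GAA CTA TAT GCA AGT CTG AAC CGG TCG AAG GGG TTG CTG TAT TTG TAA — no ATG→stop ORF.
Frame +3: CCC AAA CGG TTG GCA AAT GAA GTC TAA ATA AAC GAT CTG AAC TAT ATG CAA GTC TGA ACC GGT CGA AGG GGT TGC TGT ATT TGT AAT — ATG at 48, stop TGA at 57 → 12 nt.
Frame -1: ATT ACA AAT ACA GCA ACC CCT TCG ACC GGT TCA GAC TTG CAT ATA GTT CAG ATC GTT TAT TTA GAC TTC ATT TGC CAA CCG TTT GGG — no ATG→stop ORF.
Frame -2: TTA CAA ATA CAG CAA CCC CTT CGA CCG GTT CAG ACT TGC ATA TAG TTC AGA TCG TTT ATT TAG ACT TCA TTT GCC AAC CGT TTG GGG — no ATG→stop ORF.
Frame -3: TAC AAA TAC AGC AAC CCC TTC GAC CGG TTC AGA CTT GCA TAT AGT TCA GAT CGT TTA TTT AGA CTT CAT TTG CCA ACC GTT TGG GGG — no ATG→stop ORF.
Longest: frame +1, positions 19–33, 15 nt = 5 codons = 4 aa. → 4 amino acids.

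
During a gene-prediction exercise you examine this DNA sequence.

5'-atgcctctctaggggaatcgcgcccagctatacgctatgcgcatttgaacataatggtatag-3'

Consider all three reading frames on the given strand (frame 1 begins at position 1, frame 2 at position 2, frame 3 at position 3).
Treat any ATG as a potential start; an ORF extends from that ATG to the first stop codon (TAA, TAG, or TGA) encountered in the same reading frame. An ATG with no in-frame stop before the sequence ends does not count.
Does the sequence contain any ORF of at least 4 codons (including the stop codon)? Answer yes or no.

yes

Frame 1: ATG CCT CTC TAG GGG AAT CGC GCC CAG CTA TAC GCT ATG CGC ATT TGA ACA TAA TGG TAT — ATG at 1, stop TAG at 10 → 12 nt; ATG at 37, stop TGA at 46 → 12 nt.
Frame 2: TGC CTC TCT AGG GGA ATC GCG CCC AGC TAT ACG CTA TGC GCA TTT GAA CAT AAT GGT ATA — no ATG→stop ORF.
Frame 3: GCC TCT CTA GGG GAA TCG CGC CCA GCT ATA CGC TAT GCG CAT TTG AAC ATA ATG GTA TAG — ATG at 54, stop TAG at 60 → 9 nt.
Frame 1 has an ORF of 4 codons (positions 1–12) ≥ 4, so yes.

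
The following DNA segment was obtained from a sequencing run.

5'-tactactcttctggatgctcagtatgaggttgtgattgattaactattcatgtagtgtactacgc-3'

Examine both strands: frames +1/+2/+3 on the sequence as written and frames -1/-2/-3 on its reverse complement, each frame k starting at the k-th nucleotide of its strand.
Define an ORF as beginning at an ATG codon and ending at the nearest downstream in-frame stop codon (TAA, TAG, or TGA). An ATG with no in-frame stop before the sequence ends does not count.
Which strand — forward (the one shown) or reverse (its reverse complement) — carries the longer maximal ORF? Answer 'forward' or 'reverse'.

forward

Reverse complement (5'→3'): GCGTAGTACACTACATGAATAGTTAATCAATCACAACCTCATACTGAGCATCCAGAAGAGTAGTA
Frame +1: TAC TAC TCT TCT GGA TGC TCA GTA TGA GGT TGT GAT TGA TTA ACT ATT CAT GTA GTG TAC TAC — no ATG→stop ORF.
Frame +2: ACT ACT CTT CTG GAT GCT CAG TAT GAG GTT GTG ATT GAT TAA CTA TTC ATG TAG TGT ACT ACG — ATG at 50, stop TAG at 53 → 6 nt.
Frame +3: CTA CTC TTC TGG ATG CTC AGT ATG AGG TTG TGA TTG ATT AAC TAT TCA TGT AGT GTA CTA CGC — ATG at 15, stop TGA at 33 → 21 nt; ATG at 24, stop TGA at 33 → 12 nt.
Frame -1: GCG TAG TAC ACT ACA TGA ATA GTT AAT CAA TCA CAA CCT CAT ACT GAG CAT CCA GAA GAG TAG — no ATG→stop ORF.
Frame -2: CGT AGT ACA CTA CAT GAA TAG TTA ATC AAT CAC AAC CTC ATA CTG AGC ATC CAG AAG AGT AGT — no ATG→stop ORF.
Frame -3: GTA GTA CAC TAC ATG AAT AGT TAA TCA ATC ACA ACC TCA TAC TGA GCA TCC AGA AGA GTA GTA — ATG at 15, stop TAA at 24 → 12 nt.
Forward-strand max 21 nt; reverse-strand max 12 nt. The forward strand has the longer ORF.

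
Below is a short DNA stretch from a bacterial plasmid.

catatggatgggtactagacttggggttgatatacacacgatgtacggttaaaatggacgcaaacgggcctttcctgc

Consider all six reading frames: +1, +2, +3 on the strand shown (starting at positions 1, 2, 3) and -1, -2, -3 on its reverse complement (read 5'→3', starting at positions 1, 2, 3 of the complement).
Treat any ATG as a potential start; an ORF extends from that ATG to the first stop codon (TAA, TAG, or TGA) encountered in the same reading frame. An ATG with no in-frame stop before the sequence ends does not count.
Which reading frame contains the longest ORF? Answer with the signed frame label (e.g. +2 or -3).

Reverse complement (5'→3'): GCAGGAAAGGCCCGTTTGCGTCCATTTTAACCGTACATCGTGTGTATATCAACCCCAAGTCTAGTACCCATCCATATG
Frame +1: CAT ATG GAT GGG TAC TAG ACT TGG GGT TGA TAT ACA CAC GAT GTA CGG TTA AAA TGG ACG CAA ACG GGC CTT TCC TGC — ATG at 4, stop TAG at 16 → 15 nt.
Frame +2: ATA TGG ATG GGT ACT AGA CTT GGG GTT GAT ATA CAC ACG ATG TAC GGT TAA AAT GGA CGC AAA CGG GCC TTT CCT — ATG at 8, stop TAA at 50 → 45 nt; ATG at 41, stop TAA at 50 → 12 nt.
Frame +3: TAT GGA TGG GTA CTA GAC TTG GGG TTG ATA TAC ACA CGA TGT ACG GTT AAA ATG GAC GCA AAC GGG CCT TTC CTG — no ATG→stop ORF.
Frame -1: GCA GGA AAG GCC CGT TTG CGT CCA TTT TAA CCG TAC ATC GTG TGT ATA TCA ACC CCA AGT CTA GTA CCC ATC CAT ATG — no ATG→stop ORF.
Frame -2: CAG GAA AGG CCC GTT TGC GTC CAT TTT AAC CGT ACA TCG TGT GTA TAT CAA CCC CAA GTC TAG TAC CCA TCC ATA — no ATG→stop ORF.
Frame -3: AGG AAA GGC CCG TTT GCG TCC ATT TTA ACC GTA CAT CGT GTG TAT ATC AAC CCC AAG TCT AGT ACC CAT CCA TAT — no ATG→stop ORF.
Longest ORF is 45 nt in frame +2 (positions 8–52).

+2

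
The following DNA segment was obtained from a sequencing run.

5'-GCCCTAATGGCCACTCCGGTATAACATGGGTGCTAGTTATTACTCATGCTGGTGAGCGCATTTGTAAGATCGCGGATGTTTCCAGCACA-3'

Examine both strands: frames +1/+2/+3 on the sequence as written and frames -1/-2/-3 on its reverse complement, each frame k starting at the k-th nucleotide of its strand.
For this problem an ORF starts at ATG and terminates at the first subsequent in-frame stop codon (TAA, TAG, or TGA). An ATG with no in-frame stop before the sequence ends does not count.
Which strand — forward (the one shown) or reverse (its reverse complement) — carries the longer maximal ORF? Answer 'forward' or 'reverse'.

Reverse complement (5'→3'): TGTGCTGGAAACATCCGCGATCTTACAAATGCGCTCACCAGCATGAGTAATAACTAGCACCCATGTTATACCGGAGTGGCCATTAGGGC
Frame +1: GCC CTA ATG GCC ACT CCG GTA TAA CAT GGG TGC TAG TTA TTA CTC ATG CTG GTG AGC GCA TTT GTA AGA TCG CGG ATG TTT CCA GCA — ATG at 7, stop TAA at 22 → 18 nt.
Frame +2: CCC TAA TGG CCA CTC CGG TAT AAC ATG GGT GCT AGT TAT TAC TCA TGC TGG TGA GCG CAT TTG TAA GAT CGC GGA TGT TTC CAG CAC — ATG at 26, stop TGA at 53 → 30 nt.
Frame +3: CCT AAT GGC CAC TCC GGT ATA ACA TGG GTG CTA GTT ATT ACT CAT GCT GGT GAG CGC ATT TGT AAG ATC GCG GAT GTT TCC AGC ACA — no ATG→stop ORF.
Frame -1: TGT GCT GGA AAC ATC CGC GAT CTT ACA AAT GCG CTC ACC AGC ATG AGT AAT AAC TAG CAC CCA TGT TAT ACC GGA GTG GCC ATT AGG — ATG at 43, stop TAG at 55 → 15 nt.
Frame -2: GTG CTG GAA ACA TCC GCG ATC TTA CAA ATG CGC TCA CCA GCA TGA GTA ATA ACT AGC ACC CAT GTT ATA CCG GAG TGG CCA TTA GGG — ATG at 29, stop TGA at 44 → 18 nt.
Frame -3: TGC TGG AAA CAT CCG CGA TCT TAC AAA TGC GCT CAC CAG CAT GAG TAA TAA CTA GCA CCC ATG TTA TAC CGG AGT GGC CAT TAG GGC — ATG at 63, stop TAG at 84 → 24 nt.
Forward-strand max 30 nt; reverse-strand max 24 nt. The forward strand has the longer ORF.

forward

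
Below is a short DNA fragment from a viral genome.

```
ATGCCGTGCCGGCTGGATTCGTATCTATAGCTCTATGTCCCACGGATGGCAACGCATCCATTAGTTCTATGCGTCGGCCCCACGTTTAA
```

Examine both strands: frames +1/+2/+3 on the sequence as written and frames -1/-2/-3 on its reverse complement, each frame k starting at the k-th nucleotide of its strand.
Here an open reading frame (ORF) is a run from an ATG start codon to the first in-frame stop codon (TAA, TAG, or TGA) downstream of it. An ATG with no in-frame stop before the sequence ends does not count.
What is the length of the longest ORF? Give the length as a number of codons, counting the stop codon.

Reverse complement (5'→3'): TTAAACGTGGGGCCGACGCATAGAACTAATGGATGCGTTGCCATCCGTGGGACATAGAGCTATAGATACGAATCCAGCCGGCACGGCAT
Frame +1: ATG CCG TGC CGG CTG GAT TCG TAT CTA TAG CTC TAT GTC CCA CGG ATG GCA ACG CAT CCA TTA GTT CTA TGC GTC GGC CCC ACG TTT — ATG at 1, stop TAG at 28 → 30 nt.
Frame +2: TGC CGT GCC GGC TGG ATT CGT ATC TAT AGC TCT ATG TCC CAC GGA TGG CAA CGC ATC CAT TAG TTC TAT GCG TCG GCC CCA CGT TTA — ATG at 35, stop TAG at 62 → 30 nt.
Frame +3: GCC GTG CCG GCT GGA TTC GTA TCT ATA GCT CTA TGT CCC ACG GAT GGC AAC GCA TCC ATT AGT TCT ATG CGT CGG CCC CAC GTT TAA — ATG at 69, stop TAA at 87 → 21 nt.
Frame -1: TTA AAC GTG GGG CCG ACG CAT AGA ACT AAT GGA TGC GTT GCC ATC CGT GGG ACA TAG AGC TAT AGA TAC GAA TCC AGC CGG CAC GGC — no ATG→stop ORF.
Frame -2: TAA ACG TGG GGC CGA CGC ATA GAA CTA ATG GAT GCG TTG CCA TCC GTG GGA CAT AGA GCT ATA GAT ACG AAT CCA GCC GGC ACG GCA — no ATG→stop ORF.
Frame -3: AAA CGT GGG GCC GAC GCA TAG AAC TAA TGG ATG CGT TGC CAT CCG TGG GAC ATA GAG CTA TAG ATA CGA ATC CAG CCG GCA CGG CAT — ATG at 33, stop TAG at 63 → 33 nt.
Longest: frame -3, positions 33–65, 33 nt = 11 codons = 10 aa. → 11 codons.

11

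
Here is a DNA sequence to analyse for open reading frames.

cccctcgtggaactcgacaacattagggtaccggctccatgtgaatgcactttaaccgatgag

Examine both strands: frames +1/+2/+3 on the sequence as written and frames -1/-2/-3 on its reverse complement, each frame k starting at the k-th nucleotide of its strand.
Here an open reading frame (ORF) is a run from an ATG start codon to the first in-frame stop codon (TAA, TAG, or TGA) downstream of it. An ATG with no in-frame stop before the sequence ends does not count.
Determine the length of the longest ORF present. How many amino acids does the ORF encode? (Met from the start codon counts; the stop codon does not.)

5

Reverse complement (5'→3'): CTCATCGGTTAAAGTGCATTCACATGGAGCCGGTACCCTAATGTTGTCGAGTTCCACGAGGGG
Frame +1: CCC CTC GTG GAA CTC GAC AAC ATT AGG GTA CCG GCT CCA TGT GAA TGC ACT TTA ACC GAT GAG — no ATG→stop ORF.
Frame +2: CCC TCG TGG AAC TCG ACA ACA TTA GGG TAC CGG CTC CAT GTG AAT GCA CTT TAA CCG ATG — no ATG→stop ORF.
Frame +3: CCT CGT GGA ACT CGA CAA CAT TAG GGT ACC GGC TCC ATG TGA ATG CAC TTT AAC CGA TGA — ATG at 39, stop TGA at 42 → 6 nt; ATG at 45, stop TGA at 60 → 18 nt.
Frame -1: CTC ATC GGT TAA AGT GCA TTC ACA TGG AGC CGG TAC CCT AAT GTT GTC GAG TTC CAC GAG GGG — no ATG→stop ORF.
Frame -2: TCA TCG GTT AAA GTG CAT TCA CAT GGA GCC GGT ACC CTA ATG TTG TCG AGT TCC ACG AGG — no ATG→stop ORF.
Frame -3: CAT CGG TTA AAG TGC ATT CAC ATG GAG CCG GTA CCC TAA TGT TGT CGA GTT CCA CGA GGG — ATG at 24, stop TAA at 39 → 18 nt.
Longest: frame +3, positions 45–62, 18 nt = 6 codons = 5 aa. → 5 amino acids.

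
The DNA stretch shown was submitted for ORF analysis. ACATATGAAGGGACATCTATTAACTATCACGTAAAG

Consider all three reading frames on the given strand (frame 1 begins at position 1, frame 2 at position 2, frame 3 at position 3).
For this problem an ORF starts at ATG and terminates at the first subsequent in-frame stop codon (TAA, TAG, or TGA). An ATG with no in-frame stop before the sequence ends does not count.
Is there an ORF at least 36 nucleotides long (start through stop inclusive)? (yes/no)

no

Frame 1: ACA TAT GAA GGG ACA TCT ATT AAC TAT CAC GTA AAG — no ATG→stop ORF.
Frame 2: CAT ATG AAG GGA CAT CTA TTA ACT ATC ACG TAA — ATG at 5, stop TAA at 32 → 30 nt.
Frame 3: ATA TGA AGG GAC ATC TAT TAA CTA TCA CGT AAA — no ATG→stop ORF.
Largest ORF found is 30 nucleotides < 36, so no.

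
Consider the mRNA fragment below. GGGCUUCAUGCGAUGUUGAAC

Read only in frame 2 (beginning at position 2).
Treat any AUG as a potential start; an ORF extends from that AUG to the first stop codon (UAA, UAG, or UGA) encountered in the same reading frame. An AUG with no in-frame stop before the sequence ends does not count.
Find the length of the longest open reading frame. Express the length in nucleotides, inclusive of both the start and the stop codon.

12

Frame 2: GGC UUC AUG CGA UGU UGA — AUG at 8, stop UGA at 17 → 12 nt.
Longest: frame 2, positions 8–19, 12 nt = 4 codons = 3 aa. → 12 nucleotides.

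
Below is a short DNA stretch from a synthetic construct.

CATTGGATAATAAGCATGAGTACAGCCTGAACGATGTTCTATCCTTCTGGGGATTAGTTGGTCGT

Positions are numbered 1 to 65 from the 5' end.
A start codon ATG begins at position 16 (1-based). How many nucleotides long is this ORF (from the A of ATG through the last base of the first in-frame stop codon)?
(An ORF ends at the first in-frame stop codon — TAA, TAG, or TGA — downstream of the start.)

Codons from position 16: ATG (16–18), AGT (19–21), ACA (22–24), GCC (25–27), TGA (28–30).
TGA is the first in-frame stop; ORF spans 16–30, 15 nucleotides.

15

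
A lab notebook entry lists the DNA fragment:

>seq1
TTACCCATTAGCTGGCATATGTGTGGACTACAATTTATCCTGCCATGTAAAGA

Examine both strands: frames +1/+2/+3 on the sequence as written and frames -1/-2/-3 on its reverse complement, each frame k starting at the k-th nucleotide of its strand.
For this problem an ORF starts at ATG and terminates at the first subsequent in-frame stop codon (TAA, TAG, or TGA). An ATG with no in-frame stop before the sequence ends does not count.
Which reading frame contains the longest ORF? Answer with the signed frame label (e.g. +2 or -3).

Reverse complement (5'→3'): TCTTTACATGGCAGGATAAATTGTAGTCCACACATATGCCAGCTAATGGGTAA
Frame +1: TTA CCC ATT AGC TGG CAT ATG TGT GGA CTA CAA TTT ATC CTG CCA TGT AAA — no ATG→stop ORF.
Frame +2: TAC CCA TTA GCT GGC ATA TGT GTG GAC TAC AAT TTA TCC TGC CAT GTA AAG — no ATG→stop ORF.
Frame +3: ACC CAT TAG CTG GCA TAT GTG TGG ACT ACA ATT TAT CCT GCC ATG TAA AGA — ATG at 45, stop TAA at 48 → 6 nt.
Frame -1: TCT TTA CAT GGC AGG ATA AAT TGT AGT CCA CAC ATA TGC CAG CTA ATG GGT — no ATG→stop ORF.
Frame -2: CTT TAC ATG GCA GGA TAA ATT GTA GTC CAC ACA TAT GCC AGC TAA TGG GTA — ATG at 8, stop TAA at 17 → 12 nt.
Frame -3: TTT ACA TGG CAG GAT AAA TTG TAG TCC ACA CAT ATG CCA GCT AAT GGG TAA — ATG at 36, stop TAA at 51 → 18 nt.
Longest ORF is 18 nt in frame -3 (positions 36–53).

-3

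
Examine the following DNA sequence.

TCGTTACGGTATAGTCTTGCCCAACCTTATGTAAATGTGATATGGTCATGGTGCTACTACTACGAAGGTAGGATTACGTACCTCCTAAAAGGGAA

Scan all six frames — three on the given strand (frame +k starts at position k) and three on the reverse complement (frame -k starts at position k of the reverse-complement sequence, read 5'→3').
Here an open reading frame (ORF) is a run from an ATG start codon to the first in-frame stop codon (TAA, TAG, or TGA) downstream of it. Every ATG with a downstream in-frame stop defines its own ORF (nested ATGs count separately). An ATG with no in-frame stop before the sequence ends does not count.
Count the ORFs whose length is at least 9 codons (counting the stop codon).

1

Reverse complement (5'→3'): TTCCCTTTTAGGAGGTACGTAATCCTACCTTCGTAGTAGTAGCACCATGACCATATCACATTTACATAAGGTTGGGCAAGACTATACCGTAACGA
Frame +1: TCG TTA CGG TAT AGT CTT GCC CAA CCT TAT GTA AAT GTG ATA TGG TCA TGG TGC TAC TAC TAC GAA GGT AGG ATT ACG TAC CTC CTA AAA GGG — no ATG→stop ORF.
Frame +2: CGT TAC GGT ATA GTC TTG CCC AAC CTT ATG TAA ATG TGA TAT GGT CAT GGT GCT ACT ACT ACG AAG GTA GGA TTA CGT ACC TCC TAA AAG GGA — ATG at 29, stop TAA at 32 → 6 nt; ATG at 35, stop TGA at 38 → 6 nt.
Frame +3: GTT ACG GTA TAG TCT TGC CCA ACC TTA TGT AAA TGT GAT ATG GTC ATG GTG CTA CTA CTA CGA AGG TAG GAT TAC GTA CCT CCT AAA AGG GAA — ATG at 42, stop TAG at 69 → 30 nt; ATG at 48, stop TAG at 69 → 24 nt.
Frame -1: TTC CCT TTT AGG AGG TAC GTA ATC CTA CCT TCG TAG TAG TAG CAC CAT GAC CAT ATC ACA TTT ACA TAA GGT TGG GCA AGA CTA TAC CGT AAC — no ATG→stop ORF.
Frame -2: TCC CTT TTA GGA GGT ACG TAA TCC TAC CTT CGT AGT AGT AGC ACC ATG ACC ATA TCA CAT TTA CAT AAG GTT GGG CAA GAC TAT ACC GTA ACG — no ATG→stop ORF.
Frame -3: CCC TTT TAG GAG GTA CGT AAT CCT ACC TTC GTA GTA GTA GCA CCA TGA CCA TAT CAC ATT TAC ATA AGG TTG GGC AAG ACT ATA CCG TAA CGA — no ATG→stop ORF.
ORFs ≥ 9 codons: frame +3 42–71 (10 codons). Count = 1.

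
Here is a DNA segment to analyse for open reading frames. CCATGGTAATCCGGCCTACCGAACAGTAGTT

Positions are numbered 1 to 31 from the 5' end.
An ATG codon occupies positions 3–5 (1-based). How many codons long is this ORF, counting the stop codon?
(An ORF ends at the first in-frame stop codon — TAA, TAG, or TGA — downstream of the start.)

Codons from position 3: ATG (3–5), GTA (6–8), ATC (9–11), CGG (12–14), CCT (15–17), ACC (18–20), GAA (21–23), CAG (24–26), TAG (27–29).
TAG is the first in-frame stop; that's 9 codons including the stop.

9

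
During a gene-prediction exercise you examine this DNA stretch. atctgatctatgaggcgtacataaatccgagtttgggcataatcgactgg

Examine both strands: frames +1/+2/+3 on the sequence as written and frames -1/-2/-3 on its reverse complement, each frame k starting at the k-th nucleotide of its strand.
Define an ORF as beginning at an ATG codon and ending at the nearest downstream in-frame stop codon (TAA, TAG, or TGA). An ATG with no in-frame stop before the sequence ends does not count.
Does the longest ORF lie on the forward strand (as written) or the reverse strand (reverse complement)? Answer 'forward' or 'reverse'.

Reverse complement (5'→3'): CCAGTCGATTATGCCCAAACTCGGATTTATGTACGCCTCATAGATCAGAT
Frame +1: ATC TGA TCT ATG AGG CGT ACA TAA ATC CGA GTT TGG GCA TAA TCG ACT — ATG at 10, stop TAA at 22 → 15 nt.
Frame +2: TCT GAT CTA TGA GGC GTA CAT AAA TCC GAG TTT GGG CAT AAT CGA CTG — no ATG→stop ORF.
Frame +3: CTG ATC TAT GAG GCG TAC ATA AAT CCG AGT TTG GGC ATA ATC GAC TGG — no ATG→stop ORF.
Frame -1: CCA GTC GAT TAT GCC CAA ACT CGG ATT TAT GTA CGC CTC ATA GAT CAG — no ATG→stop ORF.
Frame -2: CAG TCG ATT ATG CCC AAA CTC GGA TTT ATG TAC GCC TCA TAG ATC AGA — ATG at 11, stop TAG at 41 → 33 nt; ATG at 29, stop TAG at 41 → 15 nt.
Frame -3: AGT CGA TTA TGC CCA AAC TCG GAT TTA TGT ACG CCT CAT AGA TCA GAT — no ATG→stop ORF.
Forward-strand max 15 nt; reverse-strand max 33 nt. The reverse strand has the longer ORF.

reverse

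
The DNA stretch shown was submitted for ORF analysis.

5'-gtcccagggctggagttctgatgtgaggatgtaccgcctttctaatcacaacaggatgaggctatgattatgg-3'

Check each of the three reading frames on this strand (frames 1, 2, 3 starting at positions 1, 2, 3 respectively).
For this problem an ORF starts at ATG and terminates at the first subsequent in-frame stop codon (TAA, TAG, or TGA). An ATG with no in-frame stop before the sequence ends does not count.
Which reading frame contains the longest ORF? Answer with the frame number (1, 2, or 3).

Frame 1: GTC CCA GGG CTG GAG TTC TGA TGT GAG GAT GTA CCG CCT TTC TAA TCA CAA CAG GAT GAG GCT ATG ATT ATG — no ATG→stop ORF.
Frame 2: TCC CAG GGC TGG AGT TCT GAT GTG AGG ATG TAC CGC CTT TCT AAT CAC AAC AGG ATG AGG CTA TGA TTA TGG — ATG at 29, stop TGA at 65 → 39 nt; ATG at 56, stop TGA at 65 → 12 nt.
Frame 3: CCC AGG GCT GGA GTT CTG ATG TGA GGA TGT ACC GCC TTT CTA ATC ACA ACA GGA TGA GGC TAT GAT TAT — ATG at 21, stop TGA at 24 → 6 nt.
Longest ORF is 39 nt in frame 2 (positions 29–67).

2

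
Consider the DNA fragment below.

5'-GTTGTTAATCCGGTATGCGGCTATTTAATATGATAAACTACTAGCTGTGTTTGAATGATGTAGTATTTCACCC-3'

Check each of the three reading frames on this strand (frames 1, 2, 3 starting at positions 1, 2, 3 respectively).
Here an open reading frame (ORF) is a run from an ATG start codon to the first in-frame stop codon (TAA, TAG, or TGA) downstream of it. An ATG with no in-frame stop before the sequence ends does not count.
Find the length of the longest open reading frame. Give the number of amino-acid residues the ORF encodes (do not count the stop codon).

9

Frame 1: GTT GTT AAT CCG GTA TGC GGC TAT TTA ATA TGA TAA ACT ACT AGC TGT GTT TGA ATG ATG TAG TAT TTC ACC — ATG at 55, stop TAG at 61 → 9 nt; ATG at 58, stop TAG at 61 → 6 nt.
Frame 2: TTG TTA ATC CGG TAT GCG GCT ATT TAA TAT GAT AAA CTA CTA GCT GTG TTT GAA TGA TGT AGT ATT TCA CCC — no ATG→stop ORF.
Frame 3: TGT TAA TCC GGT ATG CGG CTA TTT AAT ATG ATA AAC TAC TAG CTG TGT TTG AAT GAT GTA GTA TTT CAC — ATG at 15, stop TAG at 42 → 30 nt; ATG at 30, stop TAG at 42 → 15 nt.
Longest: frame 3, positions 15–44, 30 nt = 10 codons = 9 aa. → 9 amino acids.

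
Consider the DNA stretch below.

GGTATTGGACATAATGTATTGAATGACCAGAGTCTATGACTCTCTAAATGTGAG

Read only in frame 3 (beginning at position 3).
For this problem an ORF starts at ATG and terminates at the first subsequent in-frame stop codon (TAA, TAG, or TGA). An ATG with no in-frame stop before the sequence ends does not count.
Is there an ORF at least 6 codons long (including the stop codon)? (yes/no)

no

Frame 3: TAT TGG ACA TAA TGT ATT GAA TGA CCA GAG TCT ATG ACT CTC TAA ATG TGA — ATG at 36, stop TAA at 45 → 12 nt; ATG at 48, stop TGA at 51 → 6 nt.
Largest ORF found is 4 codons < 6, so no.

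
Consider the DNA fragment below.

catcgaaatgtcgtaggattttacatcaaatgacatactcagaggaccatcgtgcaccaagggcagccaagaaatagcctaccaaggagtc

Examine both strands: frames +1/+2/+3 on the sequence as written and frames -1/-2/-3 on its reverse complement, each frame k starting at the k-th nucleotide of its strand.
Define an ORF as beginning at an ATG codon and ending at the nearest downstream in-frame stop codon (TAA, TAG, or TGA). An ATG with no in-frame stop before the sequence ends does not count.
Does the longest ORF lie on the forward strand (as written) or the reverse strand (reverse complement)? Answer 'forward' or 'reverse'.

Reverse complement (5'→3'): GACTCCTTGGTAGGCTATTTCTTGGCTGCCCTTGGTGCACGATGGTCCTCTGAGTATGTCATTTGATGTAAAATCCTACGACATTTCGATG
Frame +1: CAT CGA AAT GTC GTA GGA TTT TAC ATC AAA TGA CAT ACT CAG AGG ACC ATC GTG CAC CAA GGG CAG CCA AGA AAT AGC CTA CCA AGG AGT — no ATG→stop ORF.
Frame +2: ATC GAA ATG TCG TAG GAT TTT ACA TCA AAT GAC ATA CTC AGA GGA CCA TCG TGC ACC AAG GGC AGC CAA GAA ATA GCC TAC CAA GGA GTC — ATG at 8, stop TAG at 14 → 9 nt.
Frame +3: TCG AAA TGT CGT AGG ATT TTA CAT CAA ATG ACA TAC TCA GAG GAC CAT CGT GCA CCA AGG GCA GCC AAG AAA TAG CCT ACC AAG GAG — ATG at 30, stop TAG at 75 → 48 nt.
Frame -1: GAC TCC TTG GTA GGC TAT TTC TTG GCT GCC CTT GGT GCA CGA TGG TCC TCT GAG TAT GTC ATT TGA TGT AAA ATC CTA CGA CAT TTC GAT — no ATG→stop ORF.
Frame -2: ACT CCT TGG TAG GCT ATT TCT TGG CTG CCC TTG GTG CAC GAT GGT CCT CTG AGT ATG TCA TTT GAT GTA AAA TCC TAC GAC ATT TCG ATG — no ATG→stop ORF.
Frame -3: CTC CTT GGT AGG CTA TTT CTT GGC TGC CCT TGG TGC ACG ATG GTC CTC TGA GTA TGT CAT TTG ATG TAA AAT CCT ACG ACA TTT CGA — ATG at 42, stop TGA at 51 → 12 nt; ATG at 66, stop TAA at 69 → 6 nt.
Forward-strand max 48 nt; reverse-strand max 12 nt. The forward strand has the longer ORF.

forward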